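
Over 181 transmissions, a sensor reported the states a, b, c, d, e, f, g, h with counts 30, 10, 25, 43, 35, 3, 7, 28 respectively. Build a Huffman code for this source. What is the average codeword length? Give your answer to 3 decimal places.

2.735 bits/symbol

Probabilities are the counts divided by 181.
Repeatedly combine the two least-probable nodes; the expected code length is the sum of the merged weights.
merge 3/181 + 7/181 → 10/181
merge 10/181 + 10/181 → 20/181
merge 20/181 + 25/181 → 45/181
merge 28/181 + 30/181 → 58/181
merge 35/181 + 43/181 → 78/181
merge 45/181 + 58/181 → 103/181
merge 78/181 + 103/181 → 1
L = 10/181 + 20/181 + 45/181 + 58/181 + 78/181 + 103/181 + 1 = 495/181 ≈ 2.735 bits/symbol.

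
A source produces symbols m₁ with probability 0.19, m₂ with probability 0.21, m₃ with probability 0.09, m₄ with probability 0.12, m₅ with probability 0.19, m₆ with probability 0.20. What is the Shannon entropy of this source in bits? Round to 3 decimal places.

2.527 bits

H = −Σ pᵢ log₂ pᵢ.
−0.19·log₂(0.19) = 0.4552
−0.21·log₂(0.21) = 0.4728
−0.09·log₂(0.09) = 0.3127
−0.12·log₂(0.12) = 0.3671
−0.19·log₂(0.19) = 0.4552
−0.20·log₂(0.20) = 0.4644
Sum ≈ 2.5274 → 2.527 bits.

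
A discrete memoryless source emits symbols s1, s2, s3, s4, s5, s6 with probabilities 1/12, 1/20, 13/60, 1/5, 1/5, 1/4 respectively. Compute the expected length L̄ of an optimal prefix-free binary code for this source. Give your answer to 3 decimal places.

Repeatedly combine the two least-probable nodes; the expected code length is the sum of the merged weights.
merge 1/20 + 1/12 → 2/15
merge 2/15 + 1/5 → 1/3
merge 1/5 + 13/60 → 5/12
merge 1/4 + 1/3 → 7/12
merge 5/12 + 7/12 → 1
L = 2/15 + 1/3 + 5/12 + 7/12 + 1 = 37/15 ≈ 2.467 bits/symbol.

2.467 bits/symbol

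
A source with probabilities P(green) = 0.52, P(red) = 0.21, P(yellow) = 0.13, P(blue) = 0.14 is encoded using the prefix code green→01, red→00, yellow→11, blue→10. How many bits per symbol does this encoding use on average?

2 bits/symbol

L̄ = Σ pᵢ·ℓᵢ = 0.52·2 + 0.21·2 + 0.13·2 + 0.14·2 = 2 bits/symbol.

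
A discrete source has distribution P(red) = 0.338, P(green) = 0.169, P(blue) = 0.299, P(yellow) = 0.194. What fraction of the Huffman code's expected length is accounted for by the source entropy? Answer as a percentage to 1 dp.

Entropy H = −Σ p log₂ p ≈ 1.9422 bits.
Huffman merges: 169/1000+97/500→363/1000; 299/1000+169/500→637/1000; 363/1000+637/1000→1. L = 2 ≈ 2.0000.
Efficiency = H/L = 1.9422/2.0000 = 97.1%.

97.1%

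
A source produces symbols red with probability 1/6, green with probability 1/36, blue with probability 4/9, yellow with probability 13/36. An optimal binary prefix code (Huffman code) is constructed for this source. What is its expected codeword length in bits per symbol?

Repeatedly combine the two least-probable nodes; the expected code length is the sum of the merged weights.
merge 1/36 + 1/6 → 7/36
merge 7/36 + 13/36 → 5/9
merge 4/9 + 5/9 → 1
L = 7/36 + 5/9 + 1 = 7/4 = 1.75 bits/symbol.

1.75 bits/symbol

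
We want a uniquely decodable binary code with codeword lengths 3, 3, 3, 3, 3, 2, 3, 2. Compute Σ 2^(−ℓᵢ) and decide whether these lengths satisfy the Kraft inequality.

With common denominator 2^3 = 8: Σ 2^(−ℓᵢ) = 1/8 + 1/8 + 1/8 + 1/8 + 1/8 + 2/8 + 1/8 + 2/8 = 10/8 = 1.25.
Kraft's inequality requires Σ ≤ 1; here Σ = 1.25 > 1, so no such prefix code exists.

1.25; no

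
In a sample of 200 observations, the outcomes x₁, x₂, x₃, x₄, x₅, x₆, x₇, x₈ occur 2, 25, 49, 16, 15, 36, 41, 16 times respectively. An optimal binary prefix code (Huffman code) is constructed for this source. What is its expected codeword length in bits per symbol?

Probabilities are the counts divided by 200.
Repeatedly combine the two least-probable nodes; the expected code length is the sum of the merged weights.
merge 1/100 + 3/40 → 17/200
merge 2/25 + 2/25 → 4/25
merge 17/200 + 1/8 → 21/100
merge 4/25 + 9/50 → 17/50
merge 41/200 + 21/100 → 83/200
merge 49/200 + 17/50 → 117/200
merge 83/200 + 117/200 → 1
L = 17/200 + 4/25 + 21/100 + 17/50 + 83/200 + 117/200 + 1 = 559/200 = 2.795 bits/symbol.

2.795 bits/symbol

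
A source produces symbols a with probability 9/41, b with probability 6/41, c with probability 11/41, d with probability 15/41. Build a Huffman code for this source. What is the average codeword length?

Repeatedly combine the two least-probable nodes; the expected code length is the sum of the merged weights.
merge 6/41 + 9/41 → 15/41
merge 11/41 + 15/41 → 26/41
merge 15/41 + 26/41 → 1
L = 15/41 + 26/41 + 1 = 2 bits/symbol.

2 bits/symbol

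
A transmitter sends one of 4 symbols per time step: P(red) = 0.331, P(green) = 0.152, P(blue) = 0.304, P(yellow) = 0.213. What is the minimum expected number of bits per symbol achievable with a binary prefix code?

2 bits/symbol

Repeatedly combine the two least-probable nodes; the expected code length is the sum of the merged weights.
merge 19/125 + 213/1000 → 73/200
merge 38/125 + 331/1000 → 127/200
merge 73/200 + 127/200 → 1
L = 73/200 + 127/200 + 1 = 2 bits/symbol.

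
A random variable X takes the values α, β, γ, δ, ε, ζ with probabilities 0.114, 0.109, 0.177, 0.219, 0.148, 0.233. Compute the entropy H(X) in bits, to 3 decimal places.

H = −Σ pᵢ log₂ pᵢ.
−0.114·log₂(0.114) = 0.3571
−0.109·log₂(0.109) = 0.3485
−0.177·log₂(0.177) = 0.4422
−0.219·log₂(0.219) = 0.4798
−0.148·log₂(0.148) = 0.4079
−0.233·log₂(0.233) = 0.4897
Sum ≈ 2.5253 → 2.525 bits.

2.525 bits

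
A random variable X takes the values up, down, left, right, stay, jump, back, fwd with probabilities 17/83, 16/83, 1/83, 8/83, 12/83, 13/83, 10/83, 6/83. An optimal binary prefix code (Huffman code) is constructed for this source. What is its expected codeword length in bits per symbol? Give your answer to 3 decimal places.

Repeatedly combine the two least-probable nodes; the expected code length is the sum of the merged weights.
merge 1/83 + 6/83 → 7/83
merge 7/83 + 8/83 → 15/83
merge 10/83 + 12/83 → 22/83
merge 13/83 + 15/83 → 28/83
merge 16/83 + 17/83 → 33/83
merge 22/83 + 28/83 → 50/83
merge 33/83 + 50/83 → 1
L = 7/83 + 15/83 + 22/83 + 28/83 + 33/83 + 50/83 + 1 = 238/83 ≈ 2.867 bits/symbol.

2.867 bits/symbol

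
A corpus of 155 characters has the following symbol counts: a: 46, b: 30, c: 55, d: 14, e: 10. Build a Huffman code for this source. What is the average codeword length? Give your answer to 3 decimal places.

2.148 bits/symbol

Probabilities are the counts divided by 155.
Repeatedly combine the two least-probable nodes; the expected code length is the sum of the merged weights.
merge 2/31 + 14/155 → 24/155
merge 24/155 + 6/31 → 54/155
merge 46/155 + 54/155 → 20/31
merge 11/31 + 20/31 → 1
L = 24/155 + 54/155 + 20/31 + 1 = 333/155 ≈ 2.148 bits/symbol.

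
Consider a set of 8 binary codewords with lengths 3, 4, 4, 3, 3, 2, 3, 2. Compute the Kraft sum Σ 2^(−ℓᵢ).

With common denominator 2^4 = 16: Σ 2^(−ℓᵢ) = 2/16 + 1/16 + 1/16 + 2/16 + 2/16 + 4/16 + 2/16 + 4/16 = 18/16 = 1.125.

1.125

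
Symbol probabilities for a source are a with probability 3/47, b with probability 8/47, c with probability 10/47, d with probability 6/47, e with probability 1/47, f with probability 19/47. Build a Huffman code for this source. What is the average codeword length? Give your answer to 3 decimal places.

Repeatedly combine the two least-probable nodes; the expected code length is the sum of the merged weights.
merge 1/47 + 3/47 → 4/47
merge 4/47 + 6/47 → 10/47
merge 8/47 + 10/47 → 18/47
merge 10/47 + 18/47 → 28/47
merge 19/47 + 28/47 → 1
L = 4/47 + 10/47 + 18/47 + 28/47 + 1 = 107/47 ≈ 2.277 bits/symbol.

2.277 bits/symbol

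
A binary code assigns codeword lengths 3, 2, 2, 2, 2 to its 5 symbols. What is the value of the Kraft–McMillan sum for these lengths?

1.125

With common denominator 2^3 = 8: Σ 2^(−ℓᵢ) = 1/8 + 2/8 + 2/8 + 2/8 + 2/8 = 9/8 = 1.125.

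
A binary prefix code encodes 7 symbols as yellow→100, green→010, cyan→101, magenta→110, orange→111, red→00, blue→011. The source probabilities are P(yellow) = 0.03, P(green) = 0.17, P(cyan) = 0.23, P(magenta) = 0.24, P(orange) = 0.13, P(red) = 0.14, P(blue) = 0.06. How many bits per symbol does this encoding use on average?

L̄ = Σ pᵢ·ℓᵢ = 0.03·3 + 0.17·3 + 0.23·3 + 0.24·3 + 0.13·3 + 0.14·2 + 0.06·3 = 2.86 bits/symbol.

2.86 bits/symbol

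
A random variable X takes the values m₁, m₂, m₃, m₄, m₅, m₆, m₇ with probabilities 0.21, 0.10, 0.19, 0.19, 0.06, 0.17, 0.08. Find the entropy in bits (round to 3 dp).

2.685 bits

H = −Σ pᵢ log₂ pᵢ.
−0.21·log₂(0.21) = 0.4728
−0.10·log₂(0.10) = 0.3322
−0.19·log₂(0.19) = 0.4552
−0.19·log₂(0.19) = 0.4552
−0.06·log₂(0.06) = 0.2435
−0.17·log₂(0.17) = 0.4346
−0.08·log₂(0.08) = 0.2915
Sum ≈ 2.6851 → 2.685 bits.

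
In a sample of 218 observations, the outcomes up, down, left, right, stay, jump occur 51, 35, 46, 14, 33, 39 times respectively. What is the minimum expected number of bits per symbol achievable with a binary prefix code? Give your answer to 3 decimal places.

Probabilities are the counts divided by 218.
Repeatedly combine the two least-probable nodes; the expected code length is the sum of the merged weights.
merge 7/109 + 33/218 → 47/218
merge 35/218 + 39/218 → 37/109
merge 23/109 + 47/218 → 93/218
merge 51/218 + 37/109 → 125/218
merge 93/218 + 125/218 → 1
L = 47/218 + 37/109 + 93/218 + 125/218 + 1 = 557/218 ≈ 2.555 bits/symbol.

2.555 bits/symbol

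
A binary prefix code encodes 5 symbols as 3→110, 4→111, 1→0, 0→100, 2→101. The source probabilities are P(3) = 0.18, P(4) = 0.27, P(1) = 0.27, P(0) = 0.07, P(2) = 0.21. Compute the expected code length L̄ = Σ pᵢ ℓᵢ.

L̄ = Σ pᵢ·ℓᵢ = 0.18·3 + 0.27·3 + 0.27·1 + 0.07·3 + 0.21·3 = 2.46 bits/symbol.

2.46 bits/symbol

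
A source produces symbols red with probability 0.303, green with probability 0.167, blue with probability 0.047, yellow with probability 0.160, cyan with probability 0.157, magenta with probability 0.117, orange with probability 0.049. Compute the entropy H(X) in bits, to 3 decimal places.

H = −Σ pᵢ log₂ pᵢ.
−0.303·log₂(0.303) = 0.5220
−0.167·log₂(0.167) = 0.4312
−0.047·log₂(0.047) = 0.2073
−0.160·log₂(0.160) = 0.4230
−0.157·log₂(0.157) = 0.4194
−0.117·log₂(0.117) = 0.3622
−0.049·log₂(0.049) = 0.2132
Sum ≈ 2.5782 → 2.578 bits.

2.578 bits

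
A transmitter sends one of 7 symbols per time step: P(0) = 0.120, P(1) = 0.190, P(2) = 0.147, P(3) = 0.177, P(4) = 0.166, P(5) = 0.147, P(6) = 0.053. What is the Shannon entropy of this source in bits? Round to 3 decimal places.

H = −Σ pᵢ log₂ pᵢ.
−0.120·log₂(0.120) = 0.3671
−0.190·log₂(0.190) = 0.4552
−0.147·log₂(0.147) = 0.4066
−0.177·log₂(0.177) = 0.4422
−0.166·log₂(0.166) = 0.4301
−0.147·log₂(0.147) = 0.4066
−0.053·log₂(0.053) = 0.2246
Sum ≈ 2.7324 → 2.732 bits.

2.732 bits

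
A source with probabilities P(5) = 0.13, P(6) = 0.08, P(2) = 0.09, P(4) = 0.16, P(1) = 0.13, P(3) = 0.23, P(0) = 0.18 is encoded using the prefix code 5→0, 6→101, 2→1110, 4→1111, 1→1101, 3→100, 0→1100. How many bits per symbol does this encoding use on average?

3.3 bits/symbol

L̄ = Σ pᵢ·ℓᵢ = 0.13·1 + 0.08·3 + 0.09·4 + 0.16·4 + 0.13·4 + 0.23·3 + 0.18·4 = 3.3 bits/symbol.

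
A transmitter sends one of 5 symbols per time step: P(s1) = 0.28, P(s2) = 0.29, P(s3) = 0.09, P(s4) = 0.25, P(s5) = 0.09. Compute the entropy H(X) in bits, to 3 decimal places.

2.157 bits

H = −Σ pᵢ log₂ pᵢ.
−0.28·log₂(0.28) = 0.5142
−0.29·log₂(0.29) = 0.5179
−0.09·log₂(0.09) = 0.3127
−0.25·log₂(0.25) = 0.5000
−0.09·log₂(0.09) = 0.3127
Sum ≈ 2.1574 → 2.157 bits.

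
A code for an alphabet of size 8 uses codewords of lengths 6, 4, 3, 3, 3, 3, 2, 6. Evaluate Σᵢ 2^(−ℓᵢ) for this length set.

0.84375

With common denominator 2^6 = 64: Σ 2^(−ℓᵢ) = 1/64 + 4/64 + 8/64 + 8/64 + 8/64 + 8/64 + 16/64 + 1/64 = 54/64 = 0.84375.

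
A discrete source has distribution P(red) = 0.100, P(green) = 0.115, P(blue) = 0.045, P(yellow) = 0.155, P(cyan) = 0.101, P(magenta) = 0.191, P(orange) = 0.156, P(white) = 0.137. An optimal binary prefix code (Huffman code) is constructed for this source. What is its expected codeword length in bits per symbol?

2.954 bits/symbol

Repeatedly combine the two least-probable nodes; the expected code length is the sum of the merged weights.
merge 9/200 + 1/10 → 29/200
merge 101/1000 + 23/200 → 27/125
merge 137/1000 + 29/200 → 141/500
merge 31/200 + 39/250 → 311/1000
merge 191/1000 + 27/125 → 407/1000
merge 141/500 + 311/1000 → 593/1000
merge 407/1000 + 593/1000 → 1
L = 29/200 + 27/125 + 141/500 + 311/1000 + 407/1000 + 593/1000 + 1 = 1477/500 = 2.954 bits/symbol.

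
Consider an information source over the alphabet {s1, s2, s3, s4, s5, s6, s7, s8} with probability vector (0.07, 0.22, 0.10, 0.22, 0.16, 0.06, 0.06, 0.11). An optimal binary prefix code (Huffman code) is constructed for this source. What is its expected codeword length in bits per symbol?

2.85 bits/symbol

Repeatedly combine the two least-probable nodes; the expected code length is the sum of the merged weights.
merge 3/50 + 3/50 → 3/25
merge 7/100 + 1/10 → 17/100
merge 11/100 + 3/25 → 23/100
merge 4/25 + 17/100 → 33/100
merge 11/50 + 11/50 → 11/25
merge 23/100 + 33/100 → 14/25
merge 11/25 + 14/25 → 1
L = 3/25 + 17/100 + 23/100 + 33/100 + 11/25 + 14/25 + 1 = 57/20 = 2.85 bits/symbol.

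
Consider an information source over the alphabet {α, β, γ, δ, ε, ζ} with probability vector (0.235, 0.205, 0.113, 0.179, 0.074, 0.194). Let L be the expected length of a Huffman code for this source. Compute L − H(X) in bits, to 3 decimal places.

0.057 bits

Entropy H = −Σ p log₂ p ≈ 2.4963 bits.
Huffman merges: 37/500+113/1000→187/1000; 179/1000+187/1000→183/500; 97/500+41/200→399/1000; 47/200+183/500→601/1000; 399/1000+601/1000→1. L = 2553/1000 ≈ 2.5530.
L − H = 2.5530 − 2.4963 = 0.057 bits.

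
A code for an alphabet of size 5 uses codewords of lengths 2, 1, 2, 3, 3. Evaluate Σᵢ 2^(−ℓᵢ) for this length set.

With common denominator 2^3 = 8: Σ 2^(−ℓᵢ) = 2/8 + 4/8 + 2/8 + 1/8 + 1/8 = 10/8 = 1.25.

1.25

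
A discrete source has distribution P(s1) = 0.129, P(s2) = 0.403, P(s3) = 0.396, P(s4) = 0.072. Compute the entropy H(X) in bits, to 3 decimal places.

1.712 bits

H = −Σ pᵢ log₂ pᵢ.
−0.129·log₂(0.129) = 0.3811
−0.403·log₂(0.403) = 0.5284
−0.396·log₂(0.396) = 0.5292
−0.072·log₂(0.072) = 0.2733
Sum ≈ 1.7121 → 1.712 bits.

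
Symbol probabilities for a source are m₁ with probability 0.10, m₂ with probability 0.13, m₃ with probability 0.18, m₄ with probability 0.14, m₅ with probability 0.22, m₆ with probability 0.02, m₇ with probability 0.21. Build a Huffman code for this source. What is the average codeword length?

Repeatedly combine the two least-probable nodes; the expected code length is the sum of the merged weights.
merge 1/50 + 1/10 → 3/25
merge 3/25 + 13/100 → 1/4
merge 7/50 + 9/50 → 8/25
merge 21/100 + 11/50 → 43/100
merge 1/4 + 8/25 → 57/100
merge 43/100 + 57/100 → 1
L = 3/25 + 1/4 + 8/25 + 43/100 + 57/100 + 1 = 269/100 = 2.69 bits/symbol.

2.69 bits/symbol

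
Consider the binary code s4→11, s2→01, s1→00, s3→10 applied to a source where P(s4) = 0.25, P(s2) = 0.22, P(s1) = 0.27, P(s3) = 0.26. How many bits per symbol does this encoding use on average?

L̄ = Σ pᵢ·ℓᵢ = 0.25·2 + 0.22·2 + 0.27·2 + 0.26·2 = 2 bits/symbol.

2 bits/symbol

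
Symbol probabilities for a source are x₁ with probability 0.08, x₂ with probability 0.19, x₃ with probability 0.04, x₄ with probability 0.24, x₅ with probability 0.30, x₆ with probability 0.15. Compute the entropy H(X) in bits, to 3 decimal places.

2.358 bits

H = −Σ pᵢ log₂ pᵢ.
−0.08·log₂(0.08) = 0.2915
−0.19·log₂(0.19) = 0.4552
−0.04·log₂(0.04) = 0.1858
−0.24·log₂(0.24) = 0.4941
−0.30·log₂(0.30) = 0.5211
−0.15·log₂(0.15) = 0.4105
Sum ≈ 2.3583 → 2.358 bits.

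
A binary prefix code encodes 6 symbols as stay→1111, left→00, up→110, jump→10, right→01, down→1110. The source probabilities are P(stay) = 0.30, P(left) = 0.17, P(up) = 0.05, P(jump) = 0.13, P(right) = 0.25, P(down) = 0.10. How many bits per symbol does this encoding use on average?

L̄ = Σ pᵢ·ℓᵢ = 0.30·4 + 0.17·2 + 0.05·3 + 0.13·2 + 0.25·2 + 0.10·4 = 2.85 bits/symbol.

2.85 bits/symbol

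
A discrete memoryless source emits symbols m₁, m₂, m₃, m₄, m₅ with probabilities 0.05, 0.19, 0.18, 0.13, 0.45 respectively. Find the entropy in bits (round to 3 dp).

2.018 bits

H = −Σ pᵢ log₂ pᵢ.
−0.05·log₂(0.05) = 0.2161
−0.19·log₂(0.19) = 0.4552
−0.18·log₂(0.18) = 0.4453
−0.13·log₂(0.13) = 0.3826
−0.45·log₂(0.45) = 0.5184
Sum ≈ 2.0177 → 2.018 bits.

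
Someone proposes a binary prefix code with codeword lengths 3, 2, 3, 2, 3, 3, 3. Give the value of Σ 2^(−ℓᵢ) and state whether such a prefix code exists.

With common denominator 2^3 = 8: Σ 2^(−ℓᵢ) = 1/8 + 2/8 + 1/8 + 2/8 + 1/8 + 1/8 + 1/8 = 9/8 = 1.125.
Kraft's inequality requires Σ ≤ 1; here Σ = 1.125 > 1, so no such prefix code exists.

1.125; no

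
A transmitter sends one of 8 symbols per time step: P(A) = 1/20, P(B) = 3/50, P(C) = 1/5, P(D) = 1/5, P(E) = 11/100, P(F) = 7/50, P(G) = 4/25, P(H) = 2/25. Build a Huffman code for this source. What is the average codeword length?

Repeatedly combine the two least-probable nodes; the expected code length is the sum of the merged weights.
merge 1/20 + 3/50 → 11/100
merge 2/25 + 11/100 → 19/100
merge 11/100 + 7/50 → 1/4
merge 4/25 + 19/100 → 7/20
merge 1/5 + 1/5 → 2/5
merge 1/4 + 7/20 → 3/5
merge 2/5 + 3/5 → 1
L = 11/100 + 19/100 + 1/4 + 7/20 + 2/5 + 3/5 + 1 = 29/10 = 2.9 bits/symbol.

2.9 bits/symbol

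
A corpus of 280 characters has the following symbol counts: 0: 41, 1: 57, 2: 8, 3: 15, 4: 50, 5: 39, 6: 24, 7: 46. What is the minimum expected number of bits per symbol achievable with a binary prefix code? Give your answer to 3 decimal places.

2.868 bits/symbol

Probabilities are the counts divided by 280.
Repeatedly combine the two least-probable nodes; the expected code length is the sum of the merged weights.
merge 1/35 + 3/56 → 23/280
merge 23/280 + 3/35 → 47/280
merge 39/280 + 41/280 → 2/7
merge 23/140 + 47/280 → 93/280
merge 5/28 + 57/280 → 107/280
merge 2/7 + 93/280 → 173/280
merge 107/280 + 173/280 → 1
L = 23/280 + 47/280 + 2/7 + 93/280 + 107/280 + 173/280 + 1 = 803/280 ≈ 2.868 bits/symbol.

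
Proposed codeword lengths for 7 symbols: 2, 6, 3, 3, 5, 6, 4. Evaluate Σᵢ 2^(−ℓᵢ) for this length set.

0.625

With common denominator 2^6 = 64: Σ 2^(−ℓᵢ) = 16/64 + 1/64 + 8/64 + 8/64 + 2/64 + 1/64 + 4/64 = 40/64 = 0.625.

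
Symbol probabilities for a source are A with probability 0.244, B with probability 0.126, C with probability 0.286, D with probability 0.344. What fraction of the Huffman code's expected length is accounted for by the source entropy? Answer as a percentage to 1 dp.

96.0%

Entropy H = −Σ p log₂ p ≈ 1.9192 bits.
Huffman merges: 63/500+61/250→37/100; 143/500+43/125→63/100; 37/100+63/100→1. L = 2 ≈ 2.0000.
Efficiency = H/L = 1.9192/2.0000 = 96.0%.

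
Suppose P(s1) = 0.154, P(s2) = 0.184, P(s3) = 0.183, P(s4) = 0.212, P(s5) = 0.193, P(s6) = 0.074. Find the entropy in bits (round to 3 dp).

H = −Σ pᵢ log₂ pᵢ.
−0.154·log₂(0.154) = 0.4156
−0.184·log₂(0.184) = 0.4494
−0.183·log₂(0.183) = 0.4484
−0.212·log₂(0.212) = 0.4744
−0.193·log₂(0.193) = 0.4581
−0.074·log₂(0.074) = 0.2780
Sum ≈ 2.5238 → 2.524 bits.

2.524 bits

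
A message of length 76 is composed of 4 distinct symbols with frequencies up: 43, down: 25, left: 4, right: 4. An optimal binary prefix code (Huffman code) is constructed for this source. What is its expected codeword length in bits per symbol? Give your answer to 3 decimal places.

1.539 bits/symbol

Probabilities are the counts divided by 76.
Repeatedly combine the two least-probable nodes; the expected code length is the sum of the merged weights.
merge 1/19 + 1/19 → 2/19
merge 2/19 + 25/76 → 33/76
merge 33/76 + 43/76 → 1
L = 2/19 + 33/76 + 1 = 117/76 ≈ 1.539 bits/symbol.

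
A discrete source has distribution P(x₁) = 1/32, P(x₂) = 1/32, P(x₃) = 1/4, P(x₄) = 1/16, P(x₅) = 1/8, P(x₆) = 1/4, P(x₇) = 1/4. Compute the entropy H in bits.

Each probability is a power of 1/2, so log₂(1/p) is an integer.
H = Σ p·log₂(1/p) = 1/32·5 + 1/32·5 + 1/4·2 + 1/16·4 + 1/8·3 + 1/4·2 + 1/4·2 = 2.4375 bits.

2.4375 bits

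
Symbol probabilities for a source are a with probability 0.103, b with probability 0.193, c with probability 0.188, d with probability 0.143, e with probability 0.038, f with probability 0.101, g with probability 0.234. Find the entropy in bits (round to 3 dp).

2.654 bits

H = −Σ pᵢ log₂ pᵢ.
−0.103·log₂(0.103) = 0.3378
−0.193·log₂(0.193) = 0.4581
−0.188·log₂(0.188) = 0.4533
−0.143·log₂(0.143) = 0.4012
−0.038·log₂(0.038) = 0.1793
−0.101·log₂(0.101) = 0.3341
−0.234·log₂(0.234) = 0.4903
Sum ≈ 2.6540 → 2.654 bits.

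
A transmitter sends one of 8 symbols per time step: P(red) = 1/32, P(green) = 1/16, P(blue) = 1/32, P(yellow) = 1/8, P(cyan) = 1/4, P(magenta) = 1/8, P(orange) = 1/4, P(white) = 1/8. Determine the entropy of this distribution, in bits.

Each probability is a power of 1/2, so log₂(1/p) is an integer.
H = Σ p·log₂(1/p) = 1/32·5 + 1/16·4 + 1/32·5 + 1/8·3 + 1/4·2 + 1/8·3 + 1/4·2 + 1/8·3 = 2.6875 bits.

2.6875 bits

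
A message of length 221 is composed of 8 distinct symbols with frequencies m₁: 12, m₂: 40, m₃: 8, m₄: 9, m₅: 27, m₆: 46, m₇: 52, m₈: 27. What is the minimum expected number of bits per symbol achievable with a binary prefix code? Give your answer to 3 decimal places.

2.765 bits/symbol

Probabilities are the counts divided by 221.
Repeatedly combine the two least-probable nodes; the expected code length is the sum of the merged weights.
merge 8/221 + 9/221 → 1/13
merge 12/221 + 1/13 → 29/221
merge 27/221 + 27/221 → 54/221
merge 29/221 + 40/221 → 69/221
merge 46/221 + 4/17 → 98/221
merge 54/221 + 69/221 → 123/221
merge 98/221 + 123/221 → 1
L = 1/13 + 29/221 + 54/221 + 69/221 + 98/221 + 123/221 + 1 = 47/17 ≈ 2.765 bits/symbol.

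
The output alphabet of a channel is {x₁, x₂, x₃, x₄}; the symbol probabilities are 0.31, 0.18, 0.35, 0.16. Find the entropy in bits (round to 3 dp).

H = −Σ pᵢ log₂ pᵢ.
−0.31·log₂(0.31) = 0.5238
−0.18·log₂(0.18) = 0.4453
−0.35·log₂(0.35) = 0.5301
−0.16·log₂(0.16) = 0.4230
Sum ≈ 1.9222 → 1.922 bits.

1.922 bits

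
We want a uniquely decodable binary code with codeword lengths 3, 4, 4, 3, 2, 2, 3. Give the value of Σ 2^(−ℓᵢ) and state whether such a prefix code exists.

With common denominator 2^4 = 16: Σ 2^(−ℓᵢ) = 2/16 + 1/16 + 1/16 + 2/16 + 4/16 + 4/16 + 2/16 = 16/16 = 1.
Kraft's inequality requires Σ ≤ 1; here Σ = 1 ≤ 1, so such a prefix code exists.

1; yes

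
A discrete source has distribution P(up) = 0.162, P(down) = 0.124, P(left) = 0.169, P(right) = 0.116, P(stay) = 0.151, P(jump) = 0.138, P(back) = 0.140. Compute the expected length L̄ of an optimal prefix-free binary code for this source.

2.831 bits/symbol

Repeatedly combine the two least-probable nodes; the expected code length is the sum of the merged weights.
merge 29/250 + 31/250 → 6/25
merge 69/500 + 7/50 → 139/500
merge 151/1000 + 81/500 → 313/1000
merge 169/1000 + 6/25 → 409/1000
merge 139/500 + 313/1000 → 591/1000
merge 409/1000 + 591/1000 → 1
L = 6/25 + 139/500 + 313/1000 + 409/1000 + 591/1000 + 1 = 2831/1000 = 2.831 bits/symbol.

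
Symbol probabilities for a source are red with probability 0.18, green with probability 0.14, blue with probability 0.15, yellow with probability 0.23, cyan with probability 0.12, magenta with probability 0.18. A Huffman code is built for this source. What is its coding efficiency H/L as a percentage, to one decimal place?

98.6%

Entropy H = −Σ p log₂ p ≈ 2.5530 bits.
Huffman merges: 3/25+7/50→13/50; 3/20+9/50→33/100; 9/50+23/100→41/100; 13/50+33/100→59/100; 41/100+59/100→1. L = 259/100 ≈ 2.5900.
Efficiency = H/L = 2.5530/2.5900 = 98.6%.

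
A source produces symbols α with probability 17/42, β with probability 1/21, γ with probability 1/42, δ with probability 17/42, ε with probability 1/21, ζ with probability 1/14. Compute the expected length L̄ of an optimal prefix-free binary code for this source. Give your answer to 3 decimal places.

1.976 bits/symbol

Repeatedly combine the two least-probable nodes; the expected code length is the sum of the merged weights.
merge 1/42 + 1/21 → 1/14
merge 1/21 + 1/14 → 5/42
merge 1/14 + 5/42 → 4/21
merge 4/21 + 17/42 → 25/42
merge 17/42 + 25/42 → 1
L = 1/14 + 5/42 + 4/21 + 25/42 + 1 = 83/42 ≈ 1.976 bits/symbol.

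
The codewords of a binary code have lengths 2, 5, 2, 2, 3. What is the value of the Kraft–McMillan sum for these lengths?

With common denominator 2^5 = 32: Σ 2^(−ℓᵢ) = 8/32 + 1/32 + 8/32 + 8/32 + 4/32 = 29/32 = 0.90625.

0.90625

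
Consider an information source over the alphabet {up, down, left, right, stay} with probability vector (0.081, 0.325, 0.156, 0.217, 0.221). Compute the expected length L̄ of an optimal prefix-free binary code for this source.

Repeatedly combine the two least-probable nodes; the expected code length is the sum of the merged weights.
merge 81/1000 + 39/250 → 237/1000
merge 217/1000 + 221/1000 → 219/500
merge 237/1000 + 13/40 → 281/500
merge 219/500 + 281/500 → 1
L = 237/1000 + 219/500 + 281/500 + 1 = 2237/1000 = 2.237 bits/symbol.

2.237 bits/symbol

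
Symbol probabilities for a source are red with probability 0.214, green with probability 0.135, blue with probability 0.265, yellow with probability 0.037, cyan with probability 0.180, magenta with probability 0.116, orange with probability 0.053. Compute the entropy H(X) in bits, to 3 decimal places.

2.580 bits

H = −Σ pᵢ log₂ pᵢ.
−0.214·log₂(0.214) = 0.4760
−0.135·log₂(0.135) = 0.3900
−0.265·log₂(0.265) = 0.5077
−0.037·log₂(0.037) = 0.1760
−0.180·log₂(0.180) = 0.4453
−0.116·log₂(0.116) = 0.3605
−0.053·log₂(0.053) = 0.2246
Sum ≈ 2.5801 → 2.580 bits.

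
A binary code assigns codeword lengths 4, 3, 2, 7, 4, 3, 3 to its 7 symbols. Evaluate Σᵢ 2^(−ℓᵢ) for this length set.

0.7578125

With common denominator 2^7 = 128: Σ 2^(−ℓᵢ) = 8/128 + 16/128 + 32/128 + 1/128 + 8/128 + 16/128 + 16/128 = 97/128 = 0.7578125.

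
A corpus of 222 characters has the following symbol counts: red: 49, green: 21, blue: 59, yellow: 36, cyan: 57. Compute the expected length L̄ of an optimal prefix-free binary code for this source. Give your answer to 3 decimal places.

2.257 bits/symbol

Probabilities are the counts divided by 222.
Repeatedly combine the two least-probable nodes; the expected code length is the sum of the merged weights.
merge 7/74 + 6/37 → 19/74
merge 49/222 + 19/74 → 53/111
merge 19/74 + 59/222 → 58/111
merge 53/111 + 58/111 → 1
L = 19/74 + 53/111 + 58/111 + 1 = 167/74 ≈ 2.257 bits/symbol.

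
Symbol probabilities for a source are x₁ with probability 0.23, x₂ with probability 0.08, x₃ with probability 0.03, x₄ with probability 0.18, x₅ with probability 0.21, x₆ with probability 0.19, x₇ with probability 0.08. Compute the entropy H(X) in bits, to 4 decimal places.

2.5958 bits

H = −Σ pᵢ log₂ pᵢ.
−0.23·log₂(0.23) = 0.4877
−0.08·log₂(0.08) = 0.2915
−0.03·log₂(0.03) = 0.1518
−0.18·log₂(0.18) = 0.4453
−0.21·log₂(0.21) = 0.4728
−0.19·log₂(0.19) = 0.4552
−0.08·log₂(0.08) = 0.2915
Sum ≈ 2.5958 → 2.5958 bits.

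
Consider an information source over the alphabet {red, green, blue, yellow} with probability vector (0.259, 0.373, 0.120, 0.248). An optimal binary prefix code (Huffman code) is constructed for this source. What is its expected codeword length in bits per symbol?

Repeatedly combine the two least-probable nodes; the expected code length is the sum of the merged weights.
merge 3/25 + 31/125 → 46/125
merge 259/1000 + 46/125 → 627/1000
merge 373/1000 + 627/1000 → 1
L = 46/125 + 627/1000 + 1 = 399/200 = 1.995 bits/symbol.

1.995 bits/symbol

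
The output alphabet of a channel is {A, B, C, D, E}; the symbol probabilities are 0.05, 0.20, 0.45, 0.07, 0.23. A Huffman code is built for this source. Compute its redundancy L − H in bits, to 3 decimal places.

Entropy H = −Σ p log₂ p ≈ 1.9551 bits.
Huffman merges: 1/20+7/100→3/25; 3/25+1/5→8/25; 23/100+8/25→11/20; 9/20+11/20→1. L = 199/100 ≈ 1.9900.
L − H = 1.9900 − 1.9551 = 0.035 bits.

0.035 bits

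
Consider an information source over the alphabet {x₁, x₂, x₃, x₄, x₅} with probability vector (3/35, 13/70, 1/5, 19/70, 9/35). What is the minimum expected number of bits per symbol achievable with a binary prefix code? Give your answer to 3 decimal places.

Repeatedly combine the two least-probable nodes; the expected code length is the sum of the merged weights.
merge 3/35 + 13/70 → 19/70
merge 1/5 + 9/35 → 16/35
merge 19/70 + 19/70 → 19/35
merge 16/35 + 19/35 → 1
L = 19/70 + 16/35 + 19/35 + 1 = 159/70 ≈ 2.271 bits/symbol.

2.271 bits/symbol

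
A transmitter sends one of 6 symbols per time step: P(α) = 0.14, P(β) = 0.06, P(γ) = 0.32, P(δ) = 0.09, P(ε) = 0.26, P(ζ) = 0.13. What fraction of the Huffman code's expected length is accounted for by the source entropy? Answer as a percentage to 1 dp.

Entropy H = −Σ p log₂ p ≈ 2.3673 bits.
Huffman merges: 3/50+9/100→3/20; 13/100+7/50→27/100; 3/20+13/50→41/100; 27/100+8/25→59/100; 41/100+59/100→1. L = 121/50 ≈ 2.4200.
Efficiency = H/L = 2.3673/2.4200 = 97.8%.

97.8%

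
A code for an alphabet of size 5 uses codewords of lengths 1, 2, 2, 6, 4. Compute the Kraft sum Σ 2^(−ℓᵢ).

1.078125

With common denominator 2^6 = 64: Σ 2^(−ℓᵢ) = 32/64 + 16/64 + 16/64 + 1/64 + 4/64 = 69/64 = 1.078125.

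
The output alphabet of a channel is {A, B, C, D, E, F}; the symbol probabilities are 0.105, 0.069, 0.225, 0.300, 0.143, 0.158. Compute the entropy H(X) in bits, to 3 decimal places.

2.435 bits

H = −Σ pᵢ log₂ pᵢ.
−0.105·log₂(0.105) = 0.3414
−0.069·log₂(0.069) = 0.2662
−0.225·log₂(0.225) = 0.4842
−0.300·log₂(0.300) = 0.5211
−0.143·log₂(0.143) = 0.4012
−0.158·log₂(0.158) = 0.4206
Sum ≈ 2.4347 → 2.435 bits.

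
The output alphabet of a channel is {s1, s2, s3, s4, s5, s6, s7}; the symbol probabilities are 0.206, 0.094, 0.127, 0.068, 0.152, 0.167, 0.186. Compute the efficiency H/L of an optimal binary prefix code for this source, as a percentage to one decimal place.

98.5%

Entropy H = −Σ p log₂ p ≈ 2.7277 bits.
Huffman merges: 17/250+47/500→81/500; 127/1000+19/125→279/1000; 81/500+167/1000→329/1000; 93/500+103/500→49/125; 279/1000+329/1000→76/125; 49/125+76/125→1. L = 277/100 ≈ 2.7700.
Efficiency = H/L = 2.7277/2.7700 = 98.5%.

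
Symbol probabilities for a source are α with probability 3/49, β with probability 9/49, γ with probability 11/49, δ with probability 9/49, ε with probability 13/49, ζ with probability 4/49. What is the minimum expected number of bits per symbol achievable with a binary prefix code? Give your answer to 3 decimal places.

Repeatedly combine the two least-probable nodes; the expected code length is the sum of the merged weights.
merge 3/49 + 4/49 → 1/7
merge 1/7 + 9/49 → 16/49
merge 9/49 + 11/49 → 20/49
merge 13/49 + 16/49 → 29/49
merge 20/49 + 29/49 → 1
L = 1/7 + 16/49 + 20/49 + 29/49 + 1 = 121/49 ≈ 2.469 bits/symbol.

2.469 bits/symbol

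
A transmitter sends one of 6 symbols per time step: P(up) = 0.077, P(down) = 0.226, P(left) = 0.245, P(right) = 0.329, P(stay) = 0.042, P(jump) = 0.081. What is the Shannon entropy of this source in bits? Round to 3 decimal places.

2.280 bits

H = −Σ pᵢ log₂ pᵢ.
−0.077·log₂(0.077) = 0.2848
−0.226·log₂(0.226) = 0.4849
−0.245·log₂(0.245) = 0.4971
−0.329·log₂(0.329) = 0.5277
−0.042·log₂(0.042) = 0.1921
−0.081·log₂(0.081) = 0.2937
Sum ≈ 2.2803 → 2.280 bits.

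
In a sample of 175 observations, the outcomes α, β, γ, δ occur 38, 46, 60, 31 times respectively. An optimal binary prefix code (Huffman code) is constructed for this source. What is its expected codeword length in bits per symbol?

2 bits/symbol

Probabilities are the counts divided by 175.
Repeatedly combine the two least-probable nodes; the expected code length is the sum of the merged weights.
merge 31/175 + 38/175 → 69/175
merge 46/175 + 12/35 → 106/175
merge 69/175 + 106/175 → 1
L = 69/175 + 106/175 + 1 = 2 bits/symbol.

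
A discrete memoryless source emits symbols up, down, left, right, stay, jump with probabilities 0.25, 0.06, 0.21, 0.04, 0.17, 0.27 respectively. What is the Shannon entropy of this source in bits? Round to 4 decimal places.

2.3467 bits

H = −Σ pᵢ log₂ pᵢ.
−0.25·log₂(0.25) = 0.5000
−0.06·log₂(0.06) = 0.2435
−0.21·log₂(0.21) = 0.4728
−0.04·log₂(0.04) = 0.1858
−0.17·log₂(0.17) = 0.4346
−0.27·log₂(0.27) = 0.5100
Sum ≈ 2.3467 → 2.3467 bits.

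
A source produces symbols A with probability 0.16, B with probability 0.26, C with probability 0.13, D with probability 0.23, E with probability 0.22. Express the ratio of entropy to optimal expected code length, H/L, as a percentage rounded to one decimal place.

Entropy H = −Σ p log₂ p ≈ 2.2792 bits.
Huffman merges: 13/100+4/25→29/100; 11/50+23/100→9/20; 13/50+29/100→11/20; 9/20+11/20→1. L = 229/100 ≈ 2.2900.
Efficiency = H/L = 2.2792/2.2900 = 99.5%.

99.5%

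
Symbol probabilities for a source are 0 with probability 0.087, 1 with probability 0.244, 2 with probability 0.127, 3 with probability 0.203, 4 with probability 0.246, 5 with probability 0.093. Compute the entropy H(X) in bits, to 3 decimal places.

H = −Σ pᵢ log₂ pᵢ.
−0.087·log₂(0.087) = 0.3065
−0.244·log₂(0.244) = 0.4966
−0.127·log₂(0.127) = 0.3781
−0.203·log₂(0.203) = 0.4670
−0.246·log₂(0.246) = 0.4977
−0.093·log₂(0.093) = 0.3187
Sum ≈ 2.4645 → 2.465 bits.

2.465 bits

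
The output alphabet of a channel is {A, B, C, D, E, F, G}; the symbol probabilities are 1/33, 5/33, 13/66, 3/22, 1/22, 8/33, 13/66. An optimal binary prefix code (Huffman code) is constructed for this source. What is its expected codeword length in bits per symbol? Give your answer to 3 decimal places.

2.636 bits/symbol

Repeatedly combine the two least-probable nodes; the expected code length is the sum of the merged weights.
merge 1/33 + 1/22 → 5/66
merge 5/66 + 3/22 → 7/33
merge 5/33 + 13/66 → 23/66
merge 13/66 + 7/33 → 9/22
merge 8/33 + 23/66 → 13/22
merge 9/22 + 13/22 → 1
L = 5/66 + 7/33 + 23/66 + 9/22 + 13/22 + 1 = 29/11 ≈ 2.636 bits/symbol.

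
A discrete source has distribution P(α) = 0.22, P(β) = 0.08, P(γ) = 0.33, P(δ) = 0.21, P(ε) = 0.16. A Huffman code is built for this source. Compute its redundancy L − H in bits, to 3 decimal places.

0.044 bits

Entropy H = −Σ p log₂ p ≈ 2.1957 bits.
Huffman merges: 2/25+4/25→6/25; 21/100+11/50→43/100; 6/25+33/100→57/100; 43/100+57/100→1. L = 56/25 ≈ 2.2400.
L − H = 2.2400 − 2.1957 = 0.044 bits.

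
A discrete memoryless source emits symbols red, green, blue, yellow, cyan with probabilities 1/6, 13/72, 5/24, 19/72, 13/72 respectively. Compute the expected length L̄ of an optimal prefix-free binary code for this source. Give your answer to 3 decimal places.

Repeatedly combine the two least-probable nodes; the expected code length is the sum of the merged weights.
merge 1/6 + 13/72 → 25/72
merge 13/72 + 5/24 → 7/18
merge 19/72 + 25/72 → 11/18
merge 7/18 + 11/18 → 1
L = 25/72 + 7/18 + 11/18 + 1 = 169/72 ≈ 2.347 bits/symbol.

2.347 bits/symbol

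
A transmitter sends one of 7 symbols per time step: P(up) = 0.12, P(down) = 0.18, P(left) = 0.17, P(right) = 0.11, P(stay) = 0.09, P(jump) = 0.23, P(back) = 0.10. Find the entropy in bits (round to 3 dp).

2.730 bits

H = −Σ pᵢ log₂ pᵢ.
−0.12·log₂(0.12) = 0.3671
−0.18·log₂(0.18) = 0.4453
−0.17·log₂(0.17) = 0.4346
−0.11·log₂(0.11) = 0.3503
−0.09·log₂(0.09) = 0.3127
−0.23·log₂(0.23) = 0.4877
−0.10·log₂(0.10) = 0.3322
Sum ≈ 2.7298 → 2.730 bits.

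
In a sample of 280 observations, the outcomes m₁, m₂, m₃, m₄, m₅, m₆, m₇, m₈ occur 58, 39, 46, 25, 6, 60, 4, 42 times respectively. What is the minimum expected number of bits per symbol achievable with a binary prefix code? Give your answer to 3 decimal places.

Probabilities are the counts divided by 280.
Repeatedly combine the two least-probable nodes; the expected code length is the sum of the merged weights.
merge 1/70 + 3/140 → 1/28
merge 1/28 + 5/56 → 1/8
merge 1/8 + 39/280 → 37/140
merge 3/20 + 23/140 → 11/35
merge 29/140 + 3/14 → 59/140
merge 37/140 + 11/35 → 81/140
merge 59/140 + 81/140 → 1
L = 1/28 + 1/8 + 37/140 + 11/35 + 59/140 + 81/140 + 1 = 767/280 ≈ 2.739 bits/symbol.

2.739 bits/symbol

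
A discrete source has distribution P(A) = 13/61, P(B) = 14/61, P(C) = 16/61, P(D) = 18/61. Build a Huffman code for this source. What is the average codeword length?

Repeatedly combine the two least-probable nodes; the expected code length is the sum of the merged weights.
merge 13/61 + 14/61 → 27/61
merge 16/61 + 18/61 → 34/61
merge 27/61 + 34/61 → 1
L = 27/61 + 34/61 + 1 = 2 bits/symbol.

2 bits/symbol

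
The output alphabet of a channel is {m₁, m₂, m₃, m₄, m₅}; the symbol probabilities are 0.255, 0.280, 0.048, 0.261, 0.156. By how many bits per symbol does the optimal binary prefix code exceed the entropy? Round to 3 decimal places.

Entropy H = −Σ p log₂ p ≈ 2.1511 bits.
Huffman merges: 6/125+39/250→51/250; 51/250+51/200→459/1000; 261/1000+7/25→541/1000; 459/1000+541/1000→1. L = 551/250 ≈ 2.2040.
L − H = 2.2040 − 2.1511 = 0.053 bits.

0.053 bits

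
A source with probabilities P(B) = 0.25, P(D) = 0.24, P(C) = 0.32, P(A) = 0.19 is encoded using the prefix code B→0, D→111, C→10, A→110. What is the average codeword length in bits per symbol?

2.18 bits/symbol

L̄ = Σ pᵢ·ℓᵢ = 0.25·1 + 0.24·3 + 0.32·2 + 0.19·3 = 2.18 bits/symbol.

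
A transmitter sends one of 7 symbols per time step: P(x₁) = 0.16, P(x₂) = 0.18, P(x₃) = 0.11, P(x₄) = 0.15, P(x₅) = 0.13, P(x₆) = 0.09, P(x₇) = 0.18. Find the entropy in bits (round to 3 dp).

H = −Σ pᵢ log₂ pᵢ.
−0.16·log₂(0.16) = 0.4230
−0.18·log₂(0.18) = 0.4453
−0.11·log₂(0.11) = 0.3503
−0.15·log₂(0.15) = 0.4105
−0.13·log₂(0.13) = 0.3826
−0.09·log₂(0.09) = 0.3127
−0.18·log₂(0.18) = 0.4453
Sum ≈ 2.7698 → 2.770 bits.

2.770 bits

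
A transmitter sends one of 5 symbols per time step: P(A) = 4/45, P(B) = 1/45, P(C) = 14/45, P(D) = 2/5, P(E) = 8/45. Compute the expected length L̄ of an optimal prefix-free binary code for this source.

Repeatedly combine the two least-probable nodes; the expected code length is the sum of the merged weights.
merge 1/45 + 4/45 → 1/9
merge 1/9 + 8/45 → 13/45
merge 13/45 + 14/45 → 3/5
merge 2/5 + 3/5 → 1
L = 1/9 + 13/45 + 3/5 + 1 = 2 bits/symbol.

2 bits/symbol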